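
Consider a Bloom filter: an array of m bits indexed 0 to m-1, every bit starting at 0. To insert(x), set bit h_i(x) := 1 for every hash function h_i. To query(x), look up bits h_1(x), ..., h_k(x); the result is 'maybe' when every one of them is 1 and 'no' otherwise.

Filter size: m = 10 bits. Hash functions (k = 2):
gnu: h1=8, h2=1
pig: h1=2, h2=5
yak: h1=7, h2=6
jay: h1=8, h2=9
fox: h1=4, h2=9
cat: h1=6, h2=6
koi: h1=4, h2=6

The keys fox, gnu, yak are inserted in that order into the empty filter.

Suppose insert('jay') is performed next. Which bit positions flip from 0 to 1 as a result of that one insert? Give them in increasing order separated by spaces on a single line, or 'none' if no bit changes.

Start: bits=0000000000
After insert 'fox': sets bits 4 9 -> bits=0000100001
After insert 'gnu': sets bits 1 8 -> bits=0100100011
After insert 'yak': sets bits 6 7 -> bits=0100101111
insert 'jay' would touch bits 8 9; currently bit8=1, bit9=1
Bits that are 0 among those (would change 0->1): none

Answer: none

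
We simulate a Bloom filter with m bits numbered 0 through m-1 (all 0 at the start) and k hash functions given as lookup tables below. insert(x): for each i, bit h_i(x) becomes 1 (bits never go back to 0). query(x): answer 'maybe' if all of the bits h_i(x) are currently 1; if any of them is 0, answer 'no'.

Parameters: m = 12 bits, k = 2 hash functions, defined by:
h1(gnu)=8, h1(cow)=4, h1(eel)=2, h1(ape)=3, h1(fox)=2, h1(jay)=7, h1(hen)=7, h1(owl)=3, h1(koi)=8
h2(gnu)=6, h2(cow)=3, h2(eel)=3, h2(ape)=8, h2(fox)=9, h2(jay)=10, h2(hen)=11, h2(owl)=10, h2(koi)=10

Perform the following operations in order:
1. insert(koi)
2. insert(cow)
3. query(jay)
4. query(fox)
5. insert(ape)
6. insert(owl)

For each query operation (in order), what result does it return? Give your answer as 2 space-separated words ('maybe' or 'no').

Answer: no no

Derivation:
Start: bits=000000000000
Op 1: insert koi -> sets bits 8 10 -> bits=000000001010
Op 2: insert cow -> sets bits 3 4 -> bits=000110001010
Op 3: query jay -> checks bit7=0, bit10=1 (has a 0) -> no
Op 4: query fox -> checks bit2=0, bit9=0 (has a 0) -> no
Op 5: insert ape -> sets bits 3 8 -> bits=000110001010
Op 6: insert owl -> sets bits 3 10 -> bits=000110001010
Query results in order: no no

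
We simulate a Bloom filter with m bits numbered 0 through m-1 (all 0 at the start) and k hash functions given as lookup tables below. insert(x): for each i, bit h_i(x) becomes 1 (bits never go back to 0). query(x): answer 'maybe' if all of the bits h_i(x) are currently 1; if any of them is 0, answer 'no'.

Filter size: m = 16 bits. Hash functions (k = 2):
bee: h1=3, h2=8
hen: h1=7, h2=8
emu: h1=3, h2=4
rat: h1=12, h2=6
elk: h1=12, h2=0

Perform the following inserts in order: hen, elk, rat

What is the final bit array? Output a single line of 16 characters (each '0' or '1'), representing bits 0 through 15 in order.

Answer: 1000001110001000

Derivation:
Start: bits=0000000000000000
After insert 'hen': sets bits 7 8 -> bits=0000000110000000
After insert 'elk': sets bits 0 12 -> bits=1000000110001000
After insert 'rat': sets bits 6 12 -> bits=1000001110001000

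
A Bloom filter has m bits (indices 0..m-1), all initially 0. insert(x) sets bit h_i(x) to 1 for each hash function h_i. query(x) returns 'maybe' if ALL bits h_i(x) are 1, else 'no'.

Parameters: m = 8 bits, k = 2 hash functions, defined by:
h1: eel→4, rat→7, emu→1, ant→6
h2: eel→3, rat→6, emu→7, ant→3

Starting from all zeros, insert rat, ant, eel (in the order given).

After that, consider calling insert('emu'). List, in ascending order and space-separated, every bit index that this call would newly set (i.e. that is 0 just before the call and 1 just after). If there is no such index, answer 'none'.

Answer: 1

Derivation:
Start: bits=00000000
After insert 'rat': sets bits 6 7 -> bits=00000011
After insert 'ant': sets bits 3 6 -> bits=00010011
After insert 'eel': sets bits 3 4 -> bits=00011011
insert 'emu' would touch bits 1 7; currently bit1=0, bit7=1
Bits that are 0 among those (would change 0->1): 1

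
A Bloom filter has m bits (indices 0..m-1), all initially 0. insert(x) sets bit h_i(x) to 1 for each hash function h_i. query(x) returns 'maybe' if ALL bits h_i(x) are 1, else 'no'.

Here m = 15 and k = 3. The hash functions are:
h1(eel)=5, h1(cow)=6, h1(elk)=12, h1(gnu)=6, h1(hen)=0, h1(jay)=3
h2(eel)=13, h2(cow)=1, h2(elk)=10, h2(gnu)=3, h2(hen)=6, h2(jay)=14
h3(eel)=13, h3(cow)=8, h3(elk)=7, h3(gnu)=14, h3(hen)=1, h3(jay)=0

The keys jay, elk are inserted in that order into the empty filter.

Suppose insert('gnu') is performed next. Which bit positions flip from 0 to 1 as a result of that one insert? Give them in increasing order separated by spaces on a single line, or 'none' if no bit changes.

Answer: 6

Derivation:
Start: bits=000000000000000
After insert 'jay': sets bits 0 3 14 -> bits=100100000000001
After insert 'elk': sets bits 7 10 12 -> bits=100100010010101
insert 'gnu' would touch bits 3 6 14; currently bit3=1, bit6=0, bit14=1
Bits that are 0 among those (would change 0->1): 6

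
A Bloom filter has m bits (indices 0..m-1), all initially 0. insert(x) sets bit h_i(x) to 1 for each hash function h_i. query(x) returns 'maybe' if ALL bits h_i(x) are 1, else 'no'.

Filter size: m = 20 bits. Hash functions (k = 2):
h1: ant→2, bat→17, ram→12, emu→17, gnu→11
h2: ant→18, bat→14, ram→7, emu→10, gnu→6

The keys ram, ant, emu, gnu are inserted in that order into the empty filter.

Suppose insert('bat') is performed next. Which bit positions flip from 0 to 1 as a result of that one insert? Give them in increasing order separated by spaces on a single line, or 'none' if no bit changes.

Start: bits=00000000000000000000
After insert 'ram': sets bits 7 12 -> bits=00000001000010000000
After insert 'ant': sets bits 2 18 -> bits=00100001000010000010
After insert 'emu': sets bits 10 17 -> bits=00100001001010000110
After insert 'gnu': sets bits 6 11 -> bits=00100011001110000110
insert 'bat' would touch bits 14 17; currently bit14=0, bit17=1
Bits that are 0 among those (would change 0->1): 14

Answer: 14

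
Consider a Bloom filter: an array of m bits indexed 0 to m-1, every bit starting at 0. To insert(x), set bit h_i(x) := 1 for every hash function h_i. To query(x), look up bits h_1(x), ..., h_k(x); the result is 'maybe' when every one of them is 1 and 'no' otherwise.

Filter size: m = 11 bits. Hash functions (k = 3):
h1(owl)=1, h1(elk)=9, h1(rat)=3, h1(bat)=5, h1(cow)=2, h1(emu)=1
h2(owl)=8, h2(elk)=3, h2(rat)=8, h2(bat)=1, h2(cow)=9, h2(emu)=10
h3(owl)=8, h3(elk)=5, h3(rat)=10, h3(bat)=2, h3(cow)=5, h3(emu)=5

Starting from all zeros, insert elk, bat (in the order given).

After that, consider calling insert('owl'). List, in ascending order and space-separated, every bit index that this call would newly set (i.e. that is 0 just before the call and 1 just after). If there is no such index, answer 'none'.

Answer: 8

Derivation:
Start: bits=00000000000
After insert 'elk': sets bits 3 5 9 -> bits=00010100010
After insert 'bat': sets bits 1 2 5 -> bits=01110100010
insert 'owl' would touch bits 1 8; currently bit1=1, bit8=0
Bits that are 0 among those (would change 0->1): 8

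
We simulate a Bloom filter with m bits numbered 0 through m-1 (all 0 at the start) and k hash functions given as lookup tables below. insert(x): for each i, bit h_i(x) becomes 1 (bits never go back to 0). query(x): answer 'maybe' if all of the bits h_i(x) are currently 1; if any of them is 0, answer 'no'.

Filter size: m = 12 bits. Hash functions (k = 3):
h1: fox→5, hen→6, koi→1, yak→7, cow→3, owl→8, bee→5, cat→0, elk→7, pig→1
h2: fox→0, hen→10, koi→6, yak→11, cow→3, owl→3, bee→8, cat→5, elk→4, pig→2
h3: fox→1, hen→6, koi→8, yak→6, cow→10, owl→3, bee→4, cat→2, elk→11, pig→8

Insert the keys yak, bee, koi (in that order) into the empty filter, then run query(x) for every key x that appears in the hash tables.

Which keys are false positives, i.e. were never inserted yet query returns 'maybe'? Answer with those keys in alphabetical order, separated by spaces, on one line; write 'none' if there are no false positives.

Start: bits=000000000000
After insert 'yak': sets bits 6 7 11 -> bits=000000110001
After insert 'bee': sets bits 4 5 8 -> bits=000011111001
After insert 'koi': sets bits 1 6 8 -> bits=010011111001
Not inserted: cat cow elk fox hen owl pig — query each against bits=010011111001:
query cat: checks bit0=0, bit2=0, bit5=1 (has a 0) -> no => not a false positive
query cow: checks bit3=0, bit10=0 (has a 0) -> no => not a false positive
query elk: checks bit4=1, bit7=1, bit11=1 (all 1) -> maybe => FALSE POSITIVE
query fox: checks bit0=0, bit1=1, bit5=1 (has a 0) -> no => not a false positive
query hen: checks bit6=1, bit10=0 (has a 0) -> no => not a false positive
query owl: checks bit3=0, bit8=1 (has a 0) -> no => not a false positive
query pig: checks bit1=1, bit2=0, bit8=1 (has a 0) -> no => not a false positive
False positives (alphabetical): elk

Answer: elk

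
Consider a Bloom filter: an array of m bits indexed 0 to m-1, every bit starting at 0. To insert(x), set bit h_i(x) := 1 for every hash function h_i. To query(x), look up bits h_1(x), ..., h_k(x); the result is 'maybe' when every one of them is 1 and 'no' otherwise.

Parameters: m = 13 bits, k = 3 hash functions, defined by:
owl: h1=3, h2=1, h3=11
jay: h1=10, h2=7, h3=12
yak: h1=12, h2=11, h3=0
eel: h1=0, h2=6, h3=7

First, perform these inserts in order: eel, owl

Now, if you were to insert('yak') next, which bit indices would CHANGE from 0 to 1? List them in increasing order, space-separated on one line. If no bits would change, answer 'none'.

Answer: 12

Derivation:
Start: bits=0000000000000
After insert 'eel': sets bits 0 6 7 -> bits=1000001100000
After insert 'owl': sets bits 1 3 11 -> bits=1101001100010
insert 'yak' would touch bits 0 11 12; currently bit0=1, bit11=1, bit12=0
Bits that are 0 among those (would change 0->1): 12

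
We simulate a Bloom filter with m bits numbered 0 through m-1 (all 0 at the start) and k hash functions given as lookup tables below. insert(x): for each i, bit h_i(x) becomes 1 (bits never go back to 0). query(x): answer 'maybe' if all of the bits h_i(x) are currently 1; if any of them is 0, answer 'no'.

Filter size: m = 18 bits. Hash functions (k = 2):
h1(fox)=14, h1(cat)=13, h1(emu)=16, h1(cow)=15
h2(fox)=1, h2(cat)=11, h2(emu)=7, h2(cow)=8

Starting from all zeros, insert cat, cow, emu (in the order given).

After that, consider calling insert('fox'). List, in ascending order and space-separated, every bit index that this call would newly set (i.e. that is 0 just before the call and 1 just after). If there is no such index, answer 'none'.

Answer: 1 14

Derivation:
Start: bits=000000000000000000
After insert 'cat': sets bits 11 13 -> bits=000000000001010000
After insert 'cow': sets bits 8 15 -> bits=000000001001010100
After insert 'emu': sets bits 7 16 -> bits=000000011001010110
insert 'fox' would touch bits 1 14; currently bit1=0, bit14=0
Bits that are 0 among those (would change 0->1): 1 14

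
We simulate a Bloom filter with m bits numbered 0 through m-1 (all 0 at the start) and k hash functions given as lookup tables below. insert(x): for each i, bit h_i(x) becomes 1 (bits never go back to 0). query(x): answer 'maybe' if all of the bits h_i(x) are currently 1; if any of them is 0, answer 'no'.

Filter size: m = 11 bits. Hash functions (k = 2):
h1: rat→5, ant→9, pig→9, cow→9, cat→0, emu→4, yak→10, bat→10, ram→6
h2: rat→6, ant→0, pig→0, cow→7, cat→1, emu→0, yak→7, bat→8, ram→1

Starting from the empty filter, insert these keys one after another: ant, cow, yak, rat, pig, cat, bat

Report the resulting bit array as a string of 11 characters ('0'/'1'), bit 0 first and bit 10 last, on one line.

Start: bits=00000000000
After insert 'ant': sets bits 0 9 -> bits=10000000010
After insert 'cow': sets bits 7 9 -> bits=10000001010
After insert 'yak': sets bits 7 10 -> bits=10000001011
After insert 'rat': sets bits 5 6 -> bits=10000111011
After insert 'pig': sets bits 0 9 -> bits=10000111011
After insert 'cat': sets bits 0 1 -> bits=11000111011
After insert 'bat': sets bits 8 10 -> bits=11000111111

Answer: 11000111111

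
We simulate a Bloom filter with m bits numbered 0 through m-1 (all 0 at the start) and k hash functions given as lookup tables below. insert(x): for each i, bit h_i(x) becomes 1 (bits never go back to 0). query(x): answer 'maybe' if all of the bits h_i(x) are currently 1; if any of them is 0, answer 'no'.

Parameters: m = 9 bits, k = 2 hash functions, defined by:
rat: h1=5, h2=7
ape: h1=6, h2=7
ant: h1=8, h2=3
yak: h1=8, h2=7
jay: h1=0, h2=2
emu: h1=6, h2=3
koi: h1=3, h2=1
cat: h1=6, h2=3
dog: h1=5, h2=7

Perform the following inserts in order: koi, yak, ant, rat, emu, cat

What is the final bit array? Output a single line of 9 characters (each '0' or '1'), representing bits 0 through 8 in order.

Answer: 010101111

Derivation:
Start: bits=000000000
After insert 'koi': sets bits 1 3 -> bits=010100000
After insert 'yak': sets bits 7 8 -> bits=010100011
After insert 'ant': sets bits 3 8 -> bits=010100011
After insert 'rat': sets bits 5 7 -> bits=010101011
After insert 'emu': sets bits 3 6 -> bits=010101111
After insert 'cat': sets bits 3 6 -> bits=010101111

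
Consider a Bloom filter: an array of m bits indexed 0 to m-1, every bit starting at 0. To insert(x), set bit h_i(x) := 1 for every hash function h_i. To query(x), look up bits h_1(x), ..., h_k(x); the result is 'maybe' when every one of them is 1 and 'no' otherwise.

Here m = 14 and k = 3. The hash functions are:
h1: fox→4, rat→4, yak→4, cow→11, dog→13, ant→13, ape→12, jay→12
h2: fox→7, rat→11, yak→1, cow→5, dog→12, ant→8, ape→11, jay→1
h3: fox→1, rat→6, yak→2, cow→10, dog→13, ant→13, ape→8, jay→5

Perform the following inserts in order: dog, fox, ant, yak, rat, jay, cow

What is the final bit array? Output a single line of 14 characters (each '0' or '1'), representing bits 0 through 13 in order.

Answer: 01101111101111

Derivation:
Start: bits=00000000000000
After insert 'dog': sets bits 12 13 -> bits=00000000000011
After insert 'fox': sets bits 1 4 7 -> bits=01001001000011
After insert 'ant': sets bits 8 13 -> bits=01001001100011
After insert 'yak': sets bits 1 2 4 -> bits=01101001100011
After insert 'rat': sets bits 4 6 11 -> bits=01101011100111
After insert 'jay': sets bits 1 5 12 -> bits=01101111100111
After insert 'cow': sets bits 5 10 11 -> bits=01101111101111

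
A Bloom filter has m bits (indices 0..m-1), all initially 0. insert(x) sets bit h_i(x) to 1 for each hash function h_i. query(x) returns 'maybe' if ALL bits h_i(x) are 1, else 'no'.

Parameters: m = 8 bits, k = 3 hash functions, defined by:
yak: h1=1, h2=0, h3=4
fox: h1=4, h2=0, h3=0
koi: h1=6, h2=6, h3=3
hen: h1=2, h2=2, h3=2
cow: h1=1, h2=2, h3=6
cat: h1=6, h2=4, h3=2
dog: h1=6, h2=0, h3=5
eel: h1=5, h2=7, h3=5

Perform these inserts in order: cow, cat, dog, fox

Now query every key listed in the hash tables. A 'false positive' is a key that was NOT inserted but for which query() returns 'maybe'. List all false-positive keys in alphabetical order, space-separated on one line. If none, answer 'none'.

Answer: hen yak

Derivation:
Start: bits=00000000
After insert 'cow': sets bits 1 2 6 -> bits=01100010
After insert 'cat': sets bits 2 4 6 -> bits=01101010
After insert 'dog': sets bits 0 5 6 -> bits=11101110
After insert 'fox': sets bits 0 4 -> bits=11101110
Not inserted: eel hen koi yak — query each against bits=11101110:
query eel: checks bit5=1, bit7=0 (has a 0) -> no => not a false positive
query hen: checks bit2=1 (all 1) -> maybe => FALSE POSITIVE
query koi: checks bit3=0, bit6=1 (has a 0) -> no => not a false positive
query yak: checks bit0=1, bit1=1, bit4=1 (all 1) -> maybe => FALSE POSITIVE
False positives (alphabetical): hen yak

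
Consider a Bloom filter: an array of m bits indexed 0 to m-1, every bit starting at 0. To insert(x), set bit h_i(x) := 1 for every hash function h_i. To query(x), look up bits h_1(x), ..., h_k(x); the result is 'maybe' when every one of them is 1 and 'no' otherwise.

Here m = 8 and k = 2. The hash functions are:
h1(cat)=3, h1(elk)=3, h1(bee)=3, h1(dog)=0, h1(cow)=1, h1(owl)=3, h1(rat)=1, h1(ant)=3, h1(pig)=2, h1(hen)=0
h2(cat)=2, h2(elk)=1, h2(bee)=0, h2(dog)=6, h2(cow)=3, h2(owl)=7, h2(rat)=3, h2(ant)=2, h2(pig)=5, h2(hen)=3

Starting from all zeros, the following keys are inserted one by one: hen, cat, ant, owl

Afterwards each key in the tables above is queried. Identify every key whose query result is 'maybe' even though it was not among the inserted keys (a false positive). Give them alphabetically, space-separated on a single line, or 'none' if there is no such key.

Answer: bee

Derivation:
Start: bits=00000000
After insert 'hen': sets bits 0 3 -> bits=10010000
After insert 'cat': sets bits 2 3 -> bits=10110000
After insert 'ant': sets bits 2 3 -> bits=10110000
After insert 'owl': sets bits 3 7 -> bits=10110001
Not inserted: bee cow dog elk pig rat — query each against bits=10110001:
query bee: checks bit0=1, bit3=1 (all 1) -> maybe => FALSE POSITIVE
query cow: checks bit1=0, bit3=1 (has a 0) -> no => not a false positive
query dog: checks bit0=1, bit6=0 (has a 0) -> no => not a false positive
query elk: checks bit1=0, bit3=1 (has a 0) -> no => not a false positive
query pig: checks bit2=1, bit5=0 (has a 0) -> no => not a false positive
query rat: checks bit1=0, bit3=1 (has a 0) -> no => not a false positive
False positives (alphabetical): bee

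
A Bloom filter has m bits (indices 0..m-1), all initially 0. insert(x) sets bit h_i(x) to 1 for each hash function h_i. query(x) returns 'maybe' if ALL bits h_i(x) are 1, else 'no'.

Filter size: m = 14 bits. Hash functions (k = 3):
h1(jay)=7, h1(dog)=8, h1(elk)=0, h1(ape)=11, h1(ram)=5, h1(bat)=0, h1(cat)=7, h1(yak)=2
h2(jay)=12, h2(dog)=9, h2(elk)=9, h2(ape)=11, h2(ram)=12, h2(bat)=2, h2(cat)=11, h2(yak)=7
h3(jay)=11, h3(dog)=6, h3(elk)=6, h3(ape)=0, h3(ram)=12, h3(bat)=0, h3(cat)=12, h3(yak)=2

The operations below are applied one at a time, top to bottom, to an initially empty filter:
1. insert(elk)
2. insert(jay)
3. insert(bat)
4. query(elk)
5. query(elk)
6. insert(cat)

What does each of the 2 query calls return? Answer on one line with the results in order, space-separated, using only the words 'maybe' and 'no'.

Answer: maybe maybe

Derivation:
Start: bits=00000000000000
Op 1: insert elk -> sets bits 0 6 9 -> bits=10000010010000
Op 2: insert jay -> sets bits 7 11 12 -> bits=10000011010110
Op 3: insert bat -> sets bits 0 2 -> bits=10100011010110
Op 4: query elk -> checks bit0=1, bit6=1, bit9=1 (all 1) -> maybe
Op 5: query elk -> checks bit0=1, bit6=1, bit9=1 (all 1) -> maybe
Op 6: insert cat -> sets bits 7 11 12 -> bits=10100011010110
Query results in order: maybe maybe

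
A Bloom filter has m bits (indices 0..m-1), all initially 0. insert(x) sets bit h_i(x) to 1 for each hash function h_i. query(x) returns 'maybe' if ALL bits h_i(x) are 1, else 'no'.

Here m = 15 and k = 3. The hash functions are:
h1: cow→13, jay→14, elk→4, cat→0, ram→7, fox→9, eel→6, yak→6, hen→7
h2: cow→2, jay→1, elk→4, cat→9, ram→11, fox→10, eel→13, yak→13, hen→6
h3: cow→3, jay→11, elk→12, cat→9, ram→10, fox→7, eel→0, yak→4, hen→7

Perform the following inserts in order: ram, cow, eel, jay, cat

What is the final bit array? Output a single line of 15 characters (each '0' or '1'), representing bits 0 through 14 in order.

Answer: 111100110111011

Derivation:
Start: bits=000000000000000
After insert 'ram': sets bits 7 10 11 -> bits=000000010011000
After insert 'cow': sets bits 2 3 13 -> bits=001100010011010
After insert 'eel': sets bits 0 6 13 -> bits=101100110011010
After insert 'jay': sets bits 1 11 14 -> bits=111100110011011
After insert 'cat': sets bits 0 9 -> bits=111100110111011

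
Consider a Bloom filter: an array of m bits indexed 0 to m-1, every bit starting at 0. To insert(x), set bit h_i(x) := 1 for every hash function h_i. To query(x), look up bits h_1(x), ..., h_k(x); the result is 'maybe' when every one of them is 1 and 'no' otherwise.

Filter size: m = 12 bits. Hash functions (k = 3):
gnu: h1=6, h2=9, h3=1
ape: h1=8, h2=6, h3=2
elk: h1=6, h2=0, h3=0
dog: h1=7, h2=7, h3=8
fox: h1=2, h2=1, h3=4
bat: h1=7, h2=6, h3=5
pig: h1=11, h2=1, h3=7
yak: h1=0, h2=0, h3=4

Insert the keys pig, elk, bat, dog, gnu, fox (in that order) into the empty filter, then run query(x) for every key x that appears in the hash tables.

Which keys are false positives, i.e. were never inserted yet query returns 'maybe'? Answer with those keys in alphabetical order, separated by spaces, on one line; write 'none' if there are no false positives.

Answer: ape yak

Derivation:
Start: bits=000000000000
After insert 'pig': sets bits 1 7 11 -> bits=010000010001
After insert 'elk': sets bits 0 6 -> bits=110000110001
After insert 'bat': sets bits 5 6 7 -> bits=110001110001
After insert 'dog': sets bits 7 8 -> bits=110001111001
After insert 'gnu': sets bits 1 6 9 -> bits=110001111101
After insert 'fox': sets bits 1 2 4 -> bits=111011111101
Not inserted: ape yak — query each against bits=111011111101:
query ape: checks bit2=1, bit6=1, bit8=1 (all 1) -> maybe => FALSE POSITIVE
query yak: checks bit0=1, bit4=1 (all 1) -> maybe => FALSE POSITIVE
False positives (alphabetical): ape yak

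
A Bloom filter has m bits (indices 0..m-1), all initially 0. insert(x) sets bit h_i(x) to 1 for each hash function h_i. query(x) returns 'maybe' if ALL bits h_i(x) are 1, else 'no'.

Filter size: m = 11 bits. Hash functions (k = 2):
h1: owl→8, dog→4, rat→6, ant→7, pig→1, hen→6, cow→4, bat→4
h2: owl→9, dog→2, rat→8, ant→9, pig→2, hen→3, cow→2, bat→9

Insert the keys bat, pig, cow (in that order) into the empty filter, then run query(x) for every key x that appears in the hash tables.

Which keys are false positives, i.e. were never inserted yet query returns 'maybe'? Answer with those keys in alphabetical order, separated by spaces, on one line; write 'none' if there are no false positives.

Start: bits=00000000000
After insert 'bat': sets bits 4 9 -> bits=00001000010
After insert 'pig': sets bits 1 2 -> bits=01101000010
After insert 'cow': sets bits 2 4 -> bits=01101000010
Not inserted: ant dog hen owl rat — query each against bits=01101000010:
query ant: checks bit7=0, bit9=1 (has a 0) -> no => not a false positive
query dog: checks bit2=1, bit4=1 (all 1) -> maybe => FALSE POSITIVE
query hen: checks bit3=0, bit6=0 (has a 0) -> no => not a false positive
query owl: checks bit8=0, bit9=1 (has a 0) -> no => not a false positive
query rat: checks bit6=0, bit8=0 (has a 0) -> no => not a false positive
False positives (alphabetical): dog

Answer: dog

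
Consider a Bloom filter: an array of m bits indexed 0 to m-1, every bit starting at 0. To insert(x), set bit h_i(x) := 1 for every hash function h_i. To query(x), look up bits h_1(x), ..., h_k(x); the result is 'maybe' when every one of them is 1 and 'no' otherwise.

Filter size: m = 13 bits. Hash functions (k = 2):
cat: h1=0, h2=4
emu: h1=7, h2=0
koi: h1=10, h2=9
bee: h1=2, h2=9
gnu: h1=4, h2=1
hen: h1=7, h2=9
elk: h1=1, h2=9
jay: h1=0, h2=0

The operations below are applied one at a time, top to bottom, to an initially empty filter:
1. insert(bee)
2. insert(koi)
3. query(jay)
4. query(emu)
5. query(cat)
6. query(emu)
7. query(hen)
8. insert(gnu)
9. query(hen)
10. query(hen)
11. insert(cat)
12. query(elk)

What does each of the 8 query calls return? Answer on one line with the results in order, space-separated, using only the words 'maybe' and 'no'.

Start: bits=0000000000000
Op 1: insert bee -> sets bits 2 9 -> bits=0010000001000
Op 2: insert koi -> sets bits 9 10 -> bits=0010000001100
Op 3: query jay -> checks bit0=0 (has a 0) -> no
Op 4: query emu -> checks bit0=0, bit7=0 (has a 0) -> no
Op 5: query cat -> checks bit0=0, bit4=0 (has a 0) -> no
Op 6: query emu -> checks bit0=0, bit7=0 (has a 0) -> no
Op 7: query hen -> checks bit7=0, bit9=1 (has a 0) -> no
Op 8: insert gnu -> sets bits 1 4 -> bits=0110100001100
Op 9: query hen -> checks bit7=0, bit9=1 (has a 0) -> no
Op 10: query hen -> checks bit7=0, bit9=1 (has a 0) -> no
Op 11: insert cat -> sets bits 0 4 -> bits=1110100001100
Op 12: query elk -> checks bit1=1, bit9=1 (all 1) -> maybe
Query results in order: no no no no no no no maybe

Answer: no no no no no no no maybe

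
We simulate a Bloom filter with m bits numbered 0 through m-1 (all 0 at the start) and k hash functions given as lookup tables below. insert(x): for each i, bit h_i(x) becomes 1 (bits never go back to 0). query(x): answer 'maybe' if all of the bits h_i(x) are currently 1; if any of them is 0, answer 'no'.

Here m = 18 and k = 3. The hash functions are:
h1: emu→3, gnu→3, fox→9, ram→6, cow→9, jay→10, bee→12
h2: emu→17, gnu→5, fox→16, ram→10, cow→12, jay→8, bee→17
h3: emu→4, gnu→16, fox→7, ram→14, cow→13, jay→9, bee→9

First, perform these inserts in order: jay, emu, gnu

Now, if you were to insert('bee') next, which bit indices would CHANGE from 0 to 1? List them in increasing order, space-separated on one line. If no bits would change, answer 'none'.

Answer: 12

Derivation:
Start: bits=000000000000000000
After insert 'jay': sets bits 8 9 10 -> bits=000000001110000000
After insert 'emu': sets bits 3 4 17 -> bits=000110001110000001
After insert 'gnu': sets bits 3 5 16 -> bits=000111001110000011
insert 'bee' would touch bits 9 12 17; currently bit9=1, bit12=0, bit17=1
Bits that are 0 among those (would change 0->1): 12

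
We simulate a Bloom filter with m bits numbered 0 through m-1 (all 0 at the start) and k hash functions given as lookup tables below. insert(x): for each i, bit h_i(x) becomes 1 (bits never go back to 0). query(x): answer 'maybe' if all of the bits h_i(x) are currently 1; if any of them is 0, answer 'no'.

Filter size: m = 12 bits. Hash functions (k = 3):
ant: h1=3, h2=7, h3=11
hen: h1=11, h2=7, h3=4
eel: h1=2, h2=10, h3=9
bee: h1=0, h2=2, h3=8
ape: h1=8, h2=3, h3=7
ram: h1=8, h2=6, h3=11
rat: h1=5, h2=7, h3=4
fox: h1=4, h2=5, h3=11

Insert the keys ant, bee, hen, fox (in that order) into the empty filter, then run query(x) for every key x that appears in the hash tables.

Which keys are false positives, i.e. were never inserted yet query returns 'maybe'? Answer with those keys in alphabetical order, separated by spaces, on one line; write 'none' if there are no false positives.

Start: bits=000000000000
After insert 'ant': sets bits 3 7 11 -> bits=000100010001
After insert 'bee': sets bits 0 2 8 -> bits=101100011001
After insert 'hen': sets bits 4 7 11 -> bits=101110011001
After insert 'fox': sets bits 4 5 11 -> bits=101111011001
Not inserted: ape eel ram rat — query each against bits=101111011001:
query ape: checks bit3=1, bit7=1, bit8=1 (all 1) -> maybe => FALSE POSITIVE
query eel: checks bit2=1, bit9=0, bit10=0 (has a 0) -> no => not a false positive
query ram: checks bit6=0, bit8=1, bit11=1 (has a 0) -> no => not a false positive
query rat: checks bit4=1, bit5=1, bit7=1 (all 1) -> maybe => FALSE POSITIVE
False positives (alphabetical): ape rat

Answer: ape rat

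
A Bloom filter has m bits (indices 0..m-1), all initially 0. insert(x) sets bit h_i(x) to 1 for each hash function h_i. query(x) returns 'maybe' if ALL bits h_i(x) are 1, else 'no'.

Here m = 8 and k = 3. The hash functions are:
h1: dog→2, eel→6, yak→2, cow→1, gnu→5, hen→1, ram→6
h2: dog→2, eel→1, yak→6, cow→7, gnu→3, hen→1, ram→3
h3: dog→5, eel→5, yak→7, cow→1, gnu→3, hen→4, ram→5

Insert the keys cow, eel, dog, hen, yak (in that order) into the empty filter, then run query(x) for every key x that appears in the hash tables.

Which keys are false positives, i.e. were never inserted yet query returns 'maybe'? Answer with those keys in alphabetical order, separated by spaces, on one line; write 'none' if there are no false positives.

Start: bits=00000000
After insert 'cow': sets bits 1 7 -> bits=01000001
After insert 'eel': sets bits 1 5 6 -> bits=01000111
After insert 'dog': sets bits 2 5 -> bits=01100111
After insert 'hen': sets bits 1 4 -> bits=01101111
After insert 'yak': sets bits 2 6 7 -> bits=01101111
Not inserted: gnu ram — query each against bits=01101111:
query gnu: checks bit3=0, bit5=1 (has a 0) -> no => not a false positive
query ram: checks bit3=0, bit5=1, bit6=1 (has a 0) -> no => not a false positive
False positives (alphabetical): none

Answer: none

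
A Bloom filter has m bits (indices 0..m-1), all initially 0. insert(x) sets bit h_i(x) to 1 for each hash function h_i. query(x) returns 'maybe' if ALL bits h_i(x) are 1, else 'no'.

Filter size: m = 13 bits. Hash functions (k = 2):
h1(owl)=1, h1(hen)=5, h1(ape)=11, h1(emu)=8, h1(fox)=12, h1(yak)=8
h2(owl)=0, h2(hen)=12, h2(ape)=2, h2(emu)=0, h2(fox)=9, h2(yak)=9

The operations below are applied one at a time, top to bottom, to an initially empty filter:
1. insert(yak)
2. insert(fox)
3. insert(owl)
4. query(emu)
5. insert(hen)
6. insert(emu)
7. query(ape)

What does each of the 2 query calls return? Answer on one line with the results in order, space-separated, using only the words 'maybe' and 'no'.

Start: bits=0000000000000
Op 1: insert yak -> sets bits 8 9 -> bits=0000000011000
Op 2: insert fox -> sets bits 9 12 -> bits=0000000011001
Op 3: insert owl -> sets bits 0 1 -> bits=1100000011001
Op 4: query emu -> checks bit0=1, bit8=1 (all 1) -> maybe
Op 5: insert hen -> sets bits 5 12 -> bits=1100010011001
Op 6: insert emu -> sets bits 0 8 -> bits=1100010011001
Op 7: query ape -> checks bit2=0, bit11=0 (has a 0) -> no
Query results in order: maybe no

Answer: maybe no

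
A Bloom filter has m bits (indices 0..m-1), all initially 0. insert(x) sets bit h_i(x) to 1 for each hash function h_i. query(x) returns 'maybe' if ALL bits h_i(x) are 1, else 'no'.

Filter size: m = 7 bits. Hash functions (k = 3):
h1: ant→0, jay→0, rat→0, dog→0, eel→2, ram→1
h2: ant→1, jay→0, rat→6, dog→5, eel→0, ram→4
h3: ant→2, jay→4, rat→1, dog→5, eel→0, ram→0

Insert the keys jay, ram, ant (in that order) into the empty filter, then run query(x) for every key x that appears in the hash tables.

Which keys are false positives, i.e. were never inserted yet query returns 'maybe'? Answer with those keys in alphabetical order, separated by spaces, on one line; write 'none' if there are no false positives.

Start: bits=0000000
After insert 'jay': sets bits 0 4 -> bits=1000100
After insert 'ram': sets bits 0 1 4 -> bits=1100100
After insert 'ant': sets bits 0 1 2 -> bits=1110100
Not inserted: dog eel rat — query each against bits=1110100:
query dog: checks bit0=1, bit5=0 (has a 0) -> no => not a false positive
query eel: checks bit0=1, bit2=1 (all 1) -> maybe => FALSE POSITIVE
query rat: checks bit0=1, bit1=1, bit6=0 (has a 0) -> no => not a false positive
False positives (alphabetical): eel

Answer: eel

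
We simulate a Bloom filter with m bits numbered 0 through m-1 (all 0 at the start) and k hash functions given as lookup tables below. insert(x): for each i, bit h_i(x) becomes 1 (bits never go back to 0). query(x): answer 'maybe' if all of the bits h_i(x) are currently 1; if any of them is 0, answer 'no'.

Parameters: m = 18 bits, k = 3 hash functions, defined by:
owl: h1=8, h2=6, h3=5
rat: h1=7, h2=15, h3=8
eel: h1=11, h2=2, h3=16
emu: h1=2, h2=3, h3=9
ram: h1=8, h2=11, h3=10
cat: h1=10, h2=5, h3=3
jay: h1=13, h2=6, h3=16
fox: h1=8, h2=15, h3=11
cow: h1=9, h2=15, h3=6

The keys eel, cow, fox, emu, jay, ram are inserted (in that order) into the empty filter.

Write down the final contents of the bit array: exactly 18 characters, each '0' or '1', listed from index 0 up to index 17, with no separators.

Start: bits=000000000000000000
After insert 'eel': sets bits 2 11 16 -> bits=001000000001000010
After insert 'cow': sets bits 6 9 15 -> bits=001000100101000110
After insert 'fox': sets bits 8 11 15 -> bits=001000101101000110
After insert 'emu': sets bits 2 3 9 -> bits=001100101101000110
After insert 'jay': sets bits 6 13 16 -> bits=001100101101010110
After insert 'ram': sets bits 8 10 11 -> bits=001100101111010110

Answer: 001100101111010110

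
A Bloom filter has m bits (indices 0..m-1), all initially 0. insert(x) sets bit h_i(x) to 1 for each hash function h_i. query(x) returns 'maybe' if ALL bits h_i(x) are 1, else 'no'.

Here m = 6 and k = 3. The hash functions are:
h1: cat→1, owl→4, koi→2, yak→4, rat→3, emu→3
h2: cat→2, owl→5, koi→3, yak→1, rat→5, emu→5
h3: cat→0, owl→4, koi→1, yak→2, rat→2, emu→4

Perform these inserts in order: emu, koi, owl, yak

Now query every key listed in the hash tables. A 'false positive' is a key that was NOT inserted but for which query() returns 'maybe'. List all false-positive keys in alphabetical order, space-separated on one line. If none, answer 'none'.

Start: bits=000000
After insert 'emu': sets bits 3 4 5 -> bits=000111
After insert 'koi': sets bits 1 2 3 -> bits=011111
After insert 'owl': sets bits 4 5 -> bits=011111
After insert 'yak': sets bits 1 2 4 -> bits=011111
Not inserted: cat rat — query each against bits=011111:
query cat: checks bit0=0, bit1=1, bit2=1 (has a 0) -> no => not a false positive
query rat: checks bit2=1, bit3=1, bit5=1 (all 1) -> maybe => FALSE POSITIVE
False positives (alphabetical): rat

Answer: rat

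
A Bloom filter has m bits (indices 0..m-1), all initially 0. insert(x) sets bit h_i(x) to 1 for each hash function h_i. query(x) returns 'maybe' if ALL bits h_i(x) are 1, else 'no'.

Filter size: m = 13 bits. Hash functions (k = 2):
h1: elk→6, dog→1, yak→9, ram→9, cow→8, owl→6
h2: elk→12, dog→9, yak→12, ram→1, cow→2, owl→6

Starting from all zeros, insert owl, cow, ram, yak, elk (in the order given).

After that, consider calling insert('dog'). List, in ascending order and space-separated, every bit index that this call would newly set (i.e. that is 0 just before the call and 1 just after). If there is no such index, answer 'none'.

Answer: none

Derivation:
Start: bits=0000000000000
After insert 'owl': sets bits 6 -> bits=0000001000000
After insert 'cow': sets bits 2 8 -> bits=0010001010000
After insert 'ram': sets bits 1 9 -> bits=0110001011000
After insert 'yak': sets bits 9 12 -> bits=0110001011001
After insert 'elk': sets bits 6 12 -> bits=0110001011001
insert 'dog' would touch bits 1 9; currently bit1=1, bit9=1
Bits that are 0 among those (would change 0->1): none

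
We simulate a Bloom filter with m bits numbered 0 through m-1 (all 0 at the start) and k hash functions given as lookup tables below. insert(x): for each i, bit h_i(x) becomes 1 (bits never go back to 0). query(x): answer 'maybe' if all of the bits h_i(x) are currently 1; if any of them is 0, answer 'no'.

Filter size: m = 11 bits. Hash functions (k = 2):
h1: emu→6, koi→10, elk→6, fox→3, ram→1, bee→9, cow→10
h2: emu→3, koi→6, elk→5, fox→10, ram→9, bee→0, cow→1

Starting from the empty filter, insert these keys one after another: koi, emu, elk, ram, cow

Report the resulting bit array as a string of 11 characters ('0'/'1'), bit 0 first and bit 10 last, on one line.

Answer: 01010110011

Derivation:
Start: bits=00000000000
After insert 'koi': sets bits 6 10 -> bits=00000010001
After insert 'emu': sets bits 3 6 -> bits=00010010001
After insert 'elk': sets bits 5 6 -> bits=00010110001
After insert 'ram': sets bits 1 9 -> bits=01010110011
After insert 'cow': sets bits 1 10 -> bits=01010110011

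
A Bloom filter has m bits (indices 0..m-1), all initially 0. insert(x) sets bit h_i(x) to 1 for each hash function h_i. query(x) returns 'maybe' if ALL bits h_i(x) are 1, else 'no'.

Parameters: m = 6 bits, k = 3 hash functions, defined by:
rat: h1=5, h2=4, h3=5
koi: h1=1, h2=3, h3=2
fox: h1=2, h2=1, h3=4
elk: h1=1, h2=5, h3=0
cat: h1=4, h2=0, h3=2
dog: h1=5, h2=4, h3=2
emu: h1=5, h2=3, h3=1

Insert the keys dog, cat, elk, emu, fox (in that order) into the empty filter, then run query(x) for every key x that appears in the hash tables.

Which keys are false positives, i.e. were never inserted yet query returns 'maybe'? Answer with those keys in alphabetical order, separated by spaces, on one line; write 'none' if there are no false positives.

Start: bits=000000
After insert 'dog': sets bits 2 4 5 -> bits=001011
After insert 'cat': sets bits 0 2 4 -> bits=101011
After insert 'elk': sets bits 0 1 5 -> bits=111011
After insert 'emu': sets bits 1 3 5 -> bits=111111
After insert 'fox': sets bits 1 2 4 -> bits=111111
Not inserted: koi rat — query each against bits=111111:
query koi: checks bit1=1, bit2=1, bit3=1 (all 1) -> maybe => FALSE POSITIVE
query rat: checks bit4=1, bit5=1 (all 1) -> maybe => FALSE POSITIVE
False positives (alphabetical): koi rat

Answer: koi rat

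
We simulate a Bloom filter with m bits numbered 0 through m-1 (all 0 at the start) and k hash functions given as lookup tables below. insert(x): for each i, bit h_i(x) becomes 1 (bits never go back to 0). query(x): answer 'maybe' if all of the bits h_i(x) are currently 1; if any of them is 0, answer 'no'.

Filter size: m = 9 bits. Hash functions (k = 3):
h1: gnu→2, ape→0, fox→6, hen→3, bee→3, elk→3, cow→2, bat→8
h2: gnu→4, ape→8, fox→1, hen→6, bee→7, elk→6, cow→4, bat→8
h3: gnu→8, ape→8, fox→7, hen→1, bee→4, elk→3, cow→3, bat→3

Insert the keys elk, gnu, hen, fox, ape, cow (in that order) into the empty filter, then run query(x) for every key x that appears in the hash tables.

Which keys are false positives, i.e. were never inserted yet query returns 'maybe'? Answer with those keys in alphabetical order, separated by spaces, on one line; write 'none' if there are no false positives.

Answer: bat bee

Derivation:
Start: bits=000000000
After insert 'elk': sets bits 3 6 -> bits=000100100
After insert 'gnu': sets bits 2 4 8 -> bits=001110101
After insert 'hen': sets bits 1 3 6 -> bits=011110101
After insert 'fox': sets bits 1 6 7 -> bits=011110111
After insert 'ape': sets bits 0 8 -> bits=111110111
After insert 'cow': sets bits 2 3 4 -> bits=111110111
Not inserted: bat bee — query each against bits=111110111:
query bat: checks bit3=1, bit8=1 (all 1) -> maybe => FALSE POSITIVE
query bee: checks bit3=1, bit4=1, bit7=1 (all 1) -> maybe => FALSE POSITIVE
False positives (alphabetical): bat bee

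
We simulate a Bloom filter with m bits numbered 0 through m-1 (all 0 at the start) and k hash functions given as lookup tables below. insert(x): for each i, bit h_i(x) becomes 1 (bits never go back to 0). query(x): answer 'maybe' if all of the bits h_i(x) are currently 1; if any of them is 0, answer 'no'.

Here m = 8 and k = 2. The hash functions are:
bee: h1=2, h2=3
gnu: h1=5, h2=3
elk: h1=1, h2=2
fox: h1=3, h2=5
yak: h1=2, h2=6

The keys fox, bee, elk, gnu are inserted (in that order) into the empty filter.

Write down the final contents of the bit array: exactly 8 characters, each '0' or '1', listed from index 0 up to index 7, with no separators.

Start: bits=00000000
After insert 'fox': sets bits 3 5 -> bits=00010100
After insert 'bee': sets bits 2 3 -> bits=00110100
After insert 'elk': sets bits 1 2 -> bits=01110100
After insert 'gnu': sets bits 3 5 -> bits=01110100

Answer: 01110100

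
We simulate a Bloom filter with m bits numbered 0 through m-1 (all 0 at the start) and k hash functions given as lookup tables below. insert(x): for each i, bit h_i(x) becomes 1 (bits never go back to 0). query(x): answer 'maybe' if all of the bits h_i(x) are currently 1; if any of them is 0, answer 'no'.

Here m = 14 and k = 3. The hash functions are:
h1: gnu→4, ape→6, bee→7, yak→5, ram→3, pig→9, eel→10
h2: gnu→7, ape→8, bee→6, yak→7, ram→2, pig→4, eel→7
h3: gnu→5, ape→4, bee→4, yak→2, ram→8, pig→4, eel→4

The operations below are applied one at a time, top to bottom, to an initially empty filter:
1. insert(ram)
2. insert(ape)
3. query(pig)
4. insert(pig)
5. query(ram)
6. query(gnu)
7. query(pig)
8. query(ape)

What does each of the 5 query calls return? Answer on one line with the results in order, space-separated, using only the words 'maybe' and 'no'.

Start: bits=00000000000000
Op 1: insert ram -> sets bits 2 3 8 -> bits=00110000100000
Op 2: insert ape -> sets bits 4 6 8 -> bits=00111010100000
Op 3: query pig -> checks bit4=1, bit9=0 (has a 0) -> no
Op 4: insert pig -> sets bits 4 9 -> bits=00111010110000
Op 5: query ram -> checks bit2=1, bit3=1, bit8=1 (all 1) -> maybe
Op 6: query gnu -> checks bit4=1, bit5=0, bit7=0 (has a 0) -> no
Op 7: query pig -> checks bit4=1, bit9=1 (all 1) -> maybe
Op 8: query ape -> checks bit4=1, bit6=1, bit8=1 (all 1) -> maybe
Query results in order: no maybe no maybe maybe

Answer: no maybe no maybe maybe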